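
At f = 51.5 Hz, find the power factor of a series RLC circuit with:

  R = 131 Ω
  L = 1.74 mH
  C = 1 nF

Step 1 — Angular frequency: ω = 2π·f = 2π·51.5 = 323.6 rad/s.
Step 2 — Component impedances:
  R: Z = R = 131 Ω
  L: Z = jωL = j·323.6·0.00174 = 0 + j0.563 Ω
  C: Z = 1/(jωC) = -j/(ω·C) = 0 - j3.09e+06 Ω
Step 3 — Series combination: Z_total = R + L + C = 131 - j3.09e+06 Ω = 3.09e+06∠-90.0° Ω.
Step 4 — Power factor: PF = cos(φ) = Re(Z)/|Z| = 131/3.09e+06 = 4.239e-05.
Step 5 — Type: Im(Z) = -3.09e+06 ⇒ leading (phase φ = -90.0°).

PF = 4.239e-05 (leading, φ = -90.0°)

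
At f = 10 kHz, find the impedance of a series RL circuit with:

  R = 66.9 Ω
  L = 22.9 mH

Step 1 — Angular frequency: ω = 2π·f = 2π·1e+04 = 6.283e+04 rad/s.
Step 2 — Component impedances:
  R: Z = R = 66.9 Ω
  L: Z = jωL = j·6.283e+04·0.0229 = 0 + j1439 Ω
Step 3 — Series combination: Z_total = R + L = 66.9 + j1439 Ω = 1440∠87.3° Ω.

Z = 66.9 + j1439 Ω = 1440∠87.3° Ω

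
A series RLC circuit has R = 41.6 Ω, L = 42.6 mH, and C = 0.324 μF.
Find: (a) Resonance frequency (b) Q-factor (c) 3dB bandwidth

Step 1 — Resonance condition Im(Z)=0 gives ω₀ = 1/√(LC).
Step 2 — ω₀ = 1/√(0.0426·3.24e-07) = 8512 rad/s.
Step 3 — f₀ = ω₀/(2π) = 1355 Hz.
Step 4 — Series Q: Q = ω₀L/R = 8512·0.0426/41.6 = 8.716.
Step 5 — 3dB bandwidth: Δω = ω₀/Q = 976.5 rad/s; BW = Δω/(2π) = 155.4 Hz.

(a) f₀ = 1355 Hz  (b) Q = 8.716  (c) BW = 155.4 Hz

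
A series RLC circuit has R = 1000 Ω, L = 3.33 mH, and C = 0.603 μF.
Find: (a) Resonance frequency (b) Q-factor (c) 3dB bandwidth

Step 1 — Resonance: ω₀ = 1/√(LC) = 1/√(0.00333·6.03e-07) = 2.232e+04 rad/s.
Step 2 — f₀ = ω₀/(2π) = 3552 Hz.
Step 3 — Series Q: Q = ω₀L/R = 2.232e+04·0.00333/1000 = 0.07431.
Step 4 — Bandwidth: Δω = ω₀/Q = 3.003e+05 rad/s; BW = Δω/(2π) = 4.779e+04 Hz.

(a) f₀ = 3552 Hz  (b) Q = 0.07431  (c) BW = 4.779e+04 Hz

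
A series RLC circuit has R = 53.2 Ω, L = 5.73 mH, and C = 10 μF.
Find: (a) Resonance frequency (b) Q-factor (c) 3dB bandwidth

Step 1 — Resonance condition Im(Z)=0 gives ω₀ = 1/√(LC).
Step 2 — ω₀ = 1/√(0.00573·1e-05) = 4178 rad/s.
Step 3 — f₀ = ω₀/(2π) = 664.9 Hz.
Step 4 — Series Q: Q = ω₀L/R = 4178·0.00573/53.2 = 0.45.
Step 5 — 3dB bandwidth: Δω = ω₀/Q = 9284 rad/s; BW = Δω/(2π) = 1478 Hz.

(a) f₀ = 664.9 Hz  (b) Q = 0.45  (c) BW = 1478 Hz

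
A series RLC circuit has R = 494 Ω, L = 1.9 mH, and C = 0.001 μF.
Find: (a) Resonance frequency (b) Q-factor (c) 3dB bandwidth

Step 1 — Resonance condition Im(Z)=0 gives ω₀ = 1/√(LC).
Step 2 — ω₀ = 1/√(0.0019·1e-09) = 7.255e+05 rad/s.
Step 3 — f₀ = ω₀/(2π) = 1.155e+05 Hz.
Step 4 — Series Q: Q = ω₀L/R = 7.255e+05·0.0019/494 = 2.79.
Step 5 — 3dB bandwidth: Δω = ω₀/Q = 2.6e+05 rad/s; BW = Δω/(2π) = 4.138e+04 Hz.

(a) f₀ = 1.155e+05 Hz  (b) Q = 2.79  (c) BW = 4.138e+04 Hz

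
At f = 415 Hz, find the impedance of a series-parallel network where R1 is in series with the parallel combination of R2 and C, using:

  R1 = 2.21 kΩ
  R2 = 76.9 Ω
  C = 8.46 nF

Step 1 — Angular frequency: ω = 2π·f = 2π·415 = 2608 rad/s.
Step 2 — Component impedances:
  R1: Z = R = 2210 Ω
  R2: Z = R = 76.9 Ω
  C: Z = 1/(jωC) = -j/(ω·C) = 0 - j4.533e+04 Ω
Step 3 — Parallel branch: R2 || C = 1/(1/R2 + 1/C) = 76.9 - j0.1305 Ω.
Step 4 — Series with R1: Z_total = R1 + (R2 || C) = 2287 - j0.1305 Ω = 2287∠-0.0° Ω.

Z = 2287 - j0.1305 Ω = 2287∠-0.0° Ω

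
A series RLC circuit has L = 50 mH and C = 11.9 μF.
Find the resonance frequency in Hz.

Step 1 — Resonance condition Im(Z)=0 gives ω₀ = 1/√(LC).
Step 2 — ω₀ = 1/√(0.05·1.19e-05) = 1296 rad/s.
Step 3 — f₀ = ω₀/(2π) = 206.3 Hz.

f₀ = 206.3 Hz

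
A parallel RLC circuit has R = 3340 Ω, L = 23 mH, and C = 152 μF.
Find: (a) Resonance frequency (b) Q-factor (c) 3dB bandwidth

Step 1 — Resonance: ω₀ = 1/√(LC) = 1/√(0.023·0.000152) = 534.8 rad/s.
Step 2 — f₀ = ω₀/(2π) = 85.12 Hz.
Step 3 — Parallel Q: Q = R/(ω₀L) = 3340/(534.8·0.023) = 271.5.
Step 4 — Bandwidth: Δω = ω₀/Q = 1.97 rad/s; BW = Δω/(2π) = 0.3135 Hz.

(a) f₀ = 85.12 Hz  (b) Q = 271.5  (c) BW = 0.3135 Hz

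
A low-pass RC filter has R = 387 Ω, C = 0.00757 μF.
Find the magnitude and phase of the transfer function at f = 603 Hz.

Step 1 — Angular frequency: ω = 2π·603 = 3789 rad/s.
Step 2 — Transfer function: H(jω) = 1/(1 + jωRC).
Step 3 — Denominator: 1 + jωRC = 1 + j·3789·387·7.57e-09 = 1 + j0.0111.
Step 4 — H = 0.9999 - j0.0111.
Step 5 — Magnitude: |H| = 0.9999 (-0.0 dB); phase: φ = -0.6°.

|H| = 0.9999 (-0.0 dB), φ = -0.6°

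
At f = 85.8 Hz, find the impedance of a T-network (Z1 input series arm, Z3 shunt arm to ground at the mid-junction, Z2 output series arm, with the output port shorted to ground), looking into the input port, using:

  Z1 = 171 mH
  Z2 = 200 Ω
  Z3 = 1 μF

Step 1 — Angular frequency: ω = 2π·f = 2π·85.8 = 539.1 rad/s.
Step 2 — Component impedances:
  Z1: Z = jωL = j·539.1·0.171 = 0 + j92.19 Ω
  Z2: Z = R = 200 Ω
  Z3: Z = 1/(jωC) = -j/(ω·C) = 0 - j1855 Ω
Step 3 — With the output port shorted to ground, the output series arm Z2 runs from the junction to ground; the shunt arm Z3 also runs from the junction to ground. They appear in parallel: Z3 || Z2 = 197.7 - j21.32 Ω.
Step 4 — Series with input arm Z1: Z_in = Z1 + (Z3 || Z2) = 197.7 + j70.87 Ω = 210∠19.7° Ω.

Z = 197.7 + j70.87 Ω = 210∠19.7° Ω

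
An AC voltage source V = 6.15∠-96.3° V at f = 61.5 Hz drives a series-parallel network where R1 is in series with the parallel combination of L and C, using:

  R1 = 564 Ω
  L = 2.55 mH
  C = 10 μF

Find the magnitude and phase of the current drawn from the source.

Step 1 — Angular frequency: ω = 2π·f = 2π·61.5 = 386.4 rad/s.
Step 2 — Component impedances:
  R1: Z = R = 564 Ω
  L: Z = jωL = j·386.4·0.00255 = 0 + j0.9854 Ω
  C: Z = 1/(jωC) = -j/(ω·C) = 0 - j258.8 Ω
Step 3 — Parallel branch: L || C = 1/(1/L + 1/C) = 0 + j0.9891 Ω.
Step 4 — Series with R1: Z_total = R1 + (L || C) = 564 + j0.9891 Ω = 564∠0.1° Ω.
Step 5 — Source phasor: V = 6.15∠-96.3° V = -0.6749 - j6.113 V.
Step 6 — Ohm's law: I = V / Z_total = (-0.6749 - j6.113) / (564 + j0.9891) = -0.001216 - j0.01084 A.
Step 7 — Convert to polar: |I| = 0.0109 A, ∠I = -96.4°.

I = 0.0109∠-96.4° A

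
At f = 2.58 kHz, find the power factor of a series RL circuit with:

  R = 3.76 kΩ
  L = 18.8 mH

Step 1 — Angular frequency: ω = 2π·f = 2π·2580 = 1.621e+04 rad/s.
Step 2 — Component impedances:
  R: Z = R = 3760 Ω
  L: Z = jωL = j·1.621e+04·0.0188 = 0 + j304.8 Ω
Step 3 — Series combination: Z_total = R + L = 3760 + j304.8 Ω = 3772∠4.6° Ω.
Step 4 — Power factor: PF = cos(φ) = Re(Z)/|Z| = 3760/3772.3 = 0.9967.
Step 5 — Type: Im(Z) = 304.8 ⇒ lagging (phase φ = 4.6°).

PF = 0.9967 (lagging, φ = 4.6°)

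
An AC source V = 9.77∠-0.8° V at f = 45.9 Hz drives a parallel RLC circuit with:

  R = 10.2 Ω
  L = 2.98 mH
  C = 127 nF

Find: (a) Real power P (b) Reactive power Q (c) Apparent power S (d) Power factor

Step 1 — Angular frequency: ω = 2π·f = 2π·45.9 = 288.4 rad/s.
Step 2 — Component impedances:
  R: Z = R = 10.2 Ω
  L: Z = jωL = j·288.4·0.00298 = 0 + j0.8594 Ω
  C: Z = 1/(jωC) = -j/(ω·C) = 0 - j2.73e+04 Ω
Step 3 — Parallel combination: 1/Z_total = 1/R + 1/L + 1/C; Z_total = 0.07191 + j0.8534 Ω = 0.8564∠85.2° Ω.
Step 4 — Source phasor: V = 9.77∠-0.8° V = 9.769 - j0.1364 V.
Step 5 — Current: I = V / Z = 0.799 - j11.38 A = 11.41∠-86.0° A.
Step 6 — Complex power: S = V·I* = 9.358 + j111.1 VA.
Step 7 — Real power: P = Re(S) = 9.358 W.
Step 8 — Reactive power: Q = Im(S) = 111.1 VAR.
Step 9 — Apparent power: |S| = 111.5 VA.
Step 10 — Power factor: PF = P/|S| = 0.08396 (lagging).

(a) P = 9.358 W  (b) Q = 111.1 VAR  (c) S = 111.5 VA  (d) PF = 0.08396 (lagging)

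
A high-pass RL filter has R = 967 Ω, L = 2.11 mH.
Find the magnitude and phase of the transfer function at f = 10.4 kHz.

Step 1 — Angular frequency: ω = 2π·1.04e+04 = 6.535e+04 rad/s.
Step 2 — Transfer function: H(jω) = jωL/(R + jωL).
Step 3 — Numerator jωL = j·137.9; denominator R + jωL = 967 + j137.9.
Step 4 — H = 0.01992 + j0.1397.
Step 5 — Magnitude: |H| = 0.1412 (-17.0 dB); phase: φ = 81.9°.

|H| = 0.1412 (-17.0 dB), φ = 81.9°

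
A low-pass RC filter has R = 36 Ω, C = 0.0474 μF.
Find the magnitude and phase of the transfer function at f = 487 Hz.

Step 1 — Angular frequency: ω = 2π·487 = 3060 rad/s.
Step 2 — Transfer function: H(jω) = 1/(1 + jωRC).
Step 3 — Denominator: 1 + jωRC = 1 + j·3060·36·4.74e-08 = 1 + j0.005221.
Step 4 — H = 1 - j0.005221.
Step 5 — Magnitude: |H| = 1 (-0.0 dB); phase: φ = -0.3°.

|H| = 1 (-0.0 dB), φ = -0.3°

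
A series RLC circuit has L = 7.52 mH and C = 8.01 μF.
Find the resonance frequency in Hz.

Step 1 — Resonance condition Im(Z)=0 gives ω₀ = 1/√(LC).
Step 2 — ω₀ = 1/√(0.00752·8.01e-06) = 4075 rad/s.
Step 3 — f₀ = ω₀/(2π) = 648.5 Hz.

f₀ = 648.5 Hz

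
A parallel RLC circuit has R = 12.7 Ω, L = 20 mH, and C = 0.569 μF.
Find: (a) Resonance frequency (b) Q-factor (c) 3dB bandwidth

Step 1 — Resonance: ω₀ = 1/√(LC) = 1/√(0.02·5.69e-07) = 9374 rad/s.
Step 2 — f₀ = ω₀/(2π) = 1492 Hz.
Step 3 — Parallel Q: Q = R/(ω₀L) = 12.7/(9374·0.02) = 0.06774.
Step 4 — Bandwidth: Δω = ω₀/Q = 1.384e+05 rad/s; BW = Δω/(2π) = 2.202e+04 Hz.

(a) f₀ = 1492 Hz  (b) Q = 0.06774  (c) BW = 2.202e+04 Hz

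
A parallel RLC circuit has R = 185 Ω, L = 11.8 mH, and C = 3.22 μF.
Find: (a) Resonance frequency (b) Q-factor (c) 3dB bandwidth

Step 1 — Resonance: ω₀ = 1/√(LC) = 1/√(0.0118·3.22e-06) = 5130 rad/s.
Step 2 — f₀ = ω₀/(2π) = 816.5 Hz.
Step 3 — Parallel Q: Q = R/(ω₀L) = 185/(5130·0.0118) = 3.056.
Step 4 — Bandwidth: Δω = ω₀/Q = 1679 rad/s; BW = Δω/(2π) = 267.2 Hz.

(a) f₀ = 816.5 Hz  (b) Q = 3.056  (c) BW = 267.2 Hz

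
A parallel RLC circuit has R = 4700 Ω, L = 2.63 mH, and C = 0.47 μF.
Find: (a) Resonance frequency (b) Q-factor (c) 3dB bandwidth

Step 1 — Resonance: ω₀ = 1/√(LC) = 1/√(0.00263·4.7e-07) = 2.844e+04 rad/s.
Step 2 — f₀ = ω₀/(2π) = 4527 Hz.
Step 3 — Parallel Q: Q = R/(ω₀L) = 4700/(2.844e+04·0.00263) = 62.83.
Step 4 — Bandwidth: Δω = ω₀/Q = 452.7 rad/s; BW = Δω/(2π) = 72.05 Hz.

(a) f₀ = 4527 Hz  (b) Q = 62.83  (c) BW = 72.05 Hz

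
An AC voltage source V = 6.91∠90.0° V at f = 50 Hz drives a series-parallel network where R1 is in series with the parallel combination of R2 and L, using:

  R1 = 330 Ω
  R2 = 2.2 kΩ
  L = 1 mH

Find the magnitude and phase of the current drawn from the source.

Step 1 — Angular frequency: ω = 2π·f = 2π·50 = 314.2 rad/s.
Step 2 — Component impedances:
  R1: Z = R = 330 Ω
  R2: Z = R = 2200 Ω
  L: Z = jωL = j·314.2·0.001 = 0 + j0.3142 Ω
Step 3 — Parallel branch: R2 || L = 1/(1/R2 + 1/L) = 4.486e-05 + j0.3142 Ω.
Step 4 — Series with R1: Z_total = R1 + (R2 || L) = 330 + j0.3142 Ω = 330∠0.1° Ω.
Step 5 — Source phasor: V = 6.91∠90.0° V = 0 + j6.91 V.
Step 6 — Ohm's law: I = V / Z_total = (0 + j6.91) / (330 + j0.3142) = 1.993e-05 + j0.02094 A.
Step 7 — Convert to polar: |I| = 0.02094 A, ∠I = 89.9°.

I = 0.02094∠89.9° A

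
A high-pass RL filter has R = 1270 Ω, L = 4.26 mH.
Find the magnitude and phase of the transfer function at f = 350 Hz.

Step 1 — Angular frequency: ω = 2π·350 = 2199 rad/s.
Step 2 — Transfer function: H(jω) = jωL/(R + jωL).
Step 3 — Numerator jωL = j·9.368; denominator R + jωL = 1270 + j9.368.
Step 4 — H = 5.441e-05 + j0.007376.
Step 5 — Magnitude: |H| = 0.007376 (-42.6 dB); phase: φ = 89.6°.

|H| = 0.007376 (-42.6 dB), φ = 89.6°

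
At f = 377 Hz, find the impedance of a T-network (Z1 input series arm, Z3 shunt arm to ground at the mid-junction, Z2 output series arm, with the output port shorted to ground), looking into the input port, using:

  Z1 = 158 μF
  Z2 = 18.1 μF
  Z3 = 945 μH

Step 1 — Angular frequency: ω = 2π·f = 2π·377 = 2369 rad/s.
Step 2 — Component impedances:
  Z1: Z = 1/(jωC) = -j/(ω·C) = 0 - j2.672 Ω
  Z2: Z = 1/(jωC) = -j/(ω·C) = 0 - j23.32 Ω
  Z3: Z = jωL = j·2369·0.000945 = 0 + j2.238 Ω
Step 3 — With the output port shorted to ground, the output series arm Z2 runs from the junction to ground; the shunt arm Z3 also runs from the junction to ground. They appear in parallel: Z3 || Z2 = 0 + j2.476 Ω.
Step 4 — Series with input arm Z1: Z_in = Z1 + (Z3 || Z2) = 0 - j0.1958 Ω = 0.1958∠-90.0° Ω.

Z = 0 - j0.1958 Ω = 0.1958∠-90.0° Ω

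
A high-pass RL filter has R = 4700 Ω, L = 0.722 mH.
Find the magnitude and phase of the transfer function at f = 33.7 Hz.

Step 1 — Angular frequency: ω = 2π·33.7 = 211.7 rad/s.
Step 2 — Transfer function: H(jω) = jωL/(R + jωL).
Step 3 — Numerator jωL = j·0.1529; denominator R + jωL = 4700 + j0.1529.
Step 4 — H = 1.058e-09 + j3.253e-05.
Step 5 — Magnitude: |H| = 3.253e-05 (-89.8 dB); phase: φ = 90.0°.

|H| = 3.253e-05 (-89.8 dB), φ = 90.0°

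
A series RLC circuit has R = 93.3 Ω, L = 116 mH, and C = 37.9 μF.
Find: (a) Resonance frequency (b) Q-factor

Step 1 — Resonance condition Im(Z)=0 gives ω₀ = 1/√(LC).
Step 2 — ω₀ = 1/√(0.116·3.79e-05) = 476.9 rad/s.
Step 3 — f₀ = ω₀/(2π) = 75.91 Hz.
Step 4 — Series Q: Q = ω₀L/R = 476.9·0.116/93.3 = 0.593.

(a) f₀ = 75.91 Hz  (b) Q = 0.593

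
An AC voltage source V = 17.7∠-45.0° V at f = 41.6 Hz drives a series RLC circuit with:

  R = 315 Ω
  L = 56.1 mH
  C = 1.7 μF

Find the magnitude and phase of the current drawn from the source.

Step 1 — Angular frequency: ω = 2π·f = 2π·41.6 = 261.4 rad/s.
Step 2 — Component impedances:
  R: Z = R = 315 Ω
  L: Z = jωL = j·261.4·0.0561 = 0 + j14.66 Ω
  C: Z = 1/(jωC) = -j/(ω·C) = 0 - j2250 Ω
Step 3 — Series combination: Z_total = R + L + C = 315 - j2236 Ω = 2258∠-82.0° Ω.
Step 4 — Source phasor: V = 17.7∠-45.0° V = 12.52 - j12.52 V.
Step 5 — Ohm's law: I = V / Z_total = (12.52 - j12.52) / (315 - j2236) = 0.006262 + j0.004716 A.
Step 6 — Convert to polar: |I| = 0.007839 A, ∠I = 37.0°.

I = 0.007839∠37.0° A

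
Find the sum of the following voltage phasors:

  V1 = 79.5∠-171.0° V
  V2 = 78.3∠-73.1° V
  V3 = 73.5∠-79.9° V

Step 1 — Convert each phasor to rectangular form:
  V1 = 79.5·(cos(-171.0°) + j·sin(-171.0°)) = -78.52 - j12.44 V
  V2 = 78.3·(cos(-73.1°) + j·sin(-73.1°)) = 22.76 - j74.92 V
  V3 = 73.5·(cos(-79.9°) + j·sin(-79.9°)) = 12.89 - j72.36 V
Step 2 — Sum components: V_total = -42.87 - j159.7 V.
Step 3 — Convert to polar: |V_total| = 165.4 V, ∠V_total = -105.0°.

V_total = 165.4∠-105.0° V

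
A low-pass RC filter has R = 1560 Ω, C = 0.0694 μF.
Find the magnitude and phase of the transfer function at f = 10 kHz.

Step 1 — Angular frequency: ω = 2π·1e+04 = 6.283e+04 rad/s.
Step 2 — Transfer function: H(jω) = 1/(1 + jωRC).
Step 3 — Denominator: 1 + jωRC = 1 + j·6.283e+04·1560·6.94e-08 = 1 + j6.802.
Step 4 — H = 0.02115 - j0.1439.
Step 5 — Magnitude: |H| = 0.1454 (-16.7 dB); phase: φ = -81.6°.

|H| = 0.1454 (-16.7 dB), φ = -81.6°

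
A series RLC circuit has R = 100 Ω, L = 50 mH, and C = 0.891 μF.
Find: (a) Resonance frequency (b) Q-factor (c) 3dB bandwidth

Step 1 — Resonance condition Im(Z)=0 gives ω₀ = 1/√(LC).
Step 2 — ω₀ = 1/√(0.05·8.91e-07) = 4738 rad/s.
Step 3 — f₀ = ω₀/(2π) = 754 Hz.
Step 4 — Series Q: Q = ω₀L/R = 4738·0.05/100 = 2.369.
Step 5 — 3dB bandwidth: Δω = ω₀/Q = 2000 rad/s; BW = Δω/(2π) = 318.3 Hz.

(a) f₀ = 754 Hz  (b) Q = 2.369  (c) BW = 318.3 Hz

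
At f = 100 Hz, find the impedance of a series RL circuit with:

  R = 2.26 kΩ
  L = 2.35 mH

Step 1 — Angular frequency: ω = 2π·f = 2π·100 = 628.3 rad/s.
Step 2 — Component impedances:
  R: Z = R = 2260 Ω
  L: Z = jωL = j·628.3·0.00235 = 0 + j1.477 Ω
Step 3 — Series combination: Z_total = R + L = 2260 + j1.477 Ω = 2260∠0.0° Ω.

Z = 2260 + j1.477 Ω = 2260∠0.0° Ω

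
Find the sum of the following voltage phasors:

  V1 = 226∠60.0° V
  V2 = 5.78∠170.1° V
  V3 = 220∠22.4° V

Step 1 — Convert each phasor to rectangular form:
  V1 = 226·(cos(60.0°) + j·sin(60.0°)) = 113 + j195.7 V
  V2 = 5.78·(cos(170.1°) + j·sin(170.1°)) = -5.694 + j0.9938 V
  V3 = 220·(cos(22.4°) + j·sin(22.4°)) = 203.4 + j83.84 V
Step 2 — Sum components: V_total = 310.7 + j280.6 V.
Step 3 — Convert to polar: |V_total| = 418.6 V, ∠V_total = 42.1°.

V_total = 418.6∠42.1° V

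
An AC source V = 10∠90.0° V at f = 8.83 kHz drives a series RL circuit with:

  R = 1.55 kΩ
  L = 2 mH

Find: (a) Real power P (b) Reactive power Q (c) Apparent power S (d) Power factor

Step 1 — Angular frequency: ω = 2π·f = 2π·8830 = 5.548e+04 rad/s.
Step 2 — Component impedances:
  R: Z = R = 1550 Ω
  L: Z = jωL = j·5.548e+04·0.002 = 0 + j111 Ω
Step 3 — Series combination: Z_total = R + L = 1550 + j111 Ω = 1554∠4.1° Ω.
Step 4 — Source phasor: V = 10∠90.0° V = 0 + j10 V.
Step 5 — Current: I = V / Z = 0.0004595 + j0.006419 A = 0.006435∠85.9° A.
Step 6 — Complex power: S = V·I* = 0.06419 + j0.004595 VA.
Step 7 — Real power: P = Re(S) = 0.06419 W.
Step 8 — Reactive power: Q = Im(S) = 0.004595 VAR.
Step 9 — Apparent power: |S| = 0.06435 VA.
Step 10 — Power factor: PF = P/|S| = 0.9974 (lagging).

(a) P = 0.06419 W  (b) Q = 0.004595 VAR  (c) S = 0.06435 VA  (d) PF = 0.9974 (lagging)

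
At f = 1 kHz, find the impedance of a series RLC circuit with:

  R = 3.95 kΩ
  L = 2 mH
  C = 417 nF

Step 1 — Angular frequency: ω = 2π·f = 2π·1000 = 6283 rad/s.
Step 2 — Component impedances:
  R: Z = R = 3950 Ω
  L: Z = jωL = j·6283·0.002 = 0 + j12.57 Ω
  C: Z = 1/(jωC) = -j/(ω·C) = 0 - j381.7 Ω
Step 3 — Series combination: Z_total = R + L + C = 3950 - j369.1 Ω = 3967∠-5.3° Ω.

Z = 3950 - j369.1 Ω = 3967∠-5.3° Ω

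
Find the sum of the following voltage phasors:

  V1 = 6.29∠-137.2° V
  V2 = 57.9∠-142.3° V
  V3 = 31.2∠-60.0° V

Step 1 — Convert each phasor to rectangular form:
  V1 = 6.29·(cos(-137.2°) + j·sin(-137.2°)) = -4.615 - j4.274 V
  V2 = 57.9·(cos(-142.3°) + j·sin(-142.3°)) = -45.81 - j35.41 V
  V3 = 31.2·(cos(-60.0°) + j·sin(-60.0°)) = 15.6 - j27.02 V
Step 2 — Sum components: V_total = -34.83 - j66.7 V.
Step 3 — Convert to polar: |V_total| = 75.25 V, ∠V_total = -117.6°.

V_total = 75.25∠-117.6° V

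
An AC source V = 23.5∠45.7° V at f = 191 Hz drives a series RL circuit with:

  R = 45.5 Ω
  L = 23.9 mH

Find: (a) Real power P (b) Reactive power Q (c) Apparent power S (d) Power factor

Step 1 — Angular frequency: ω = 2π·f = 2π·191 = 1200 rad/s.
Step 2 — Component impedances:
  R: Z = R = 45.5 Ω
  L: Z = jωL = j·1200·0.0239 = 0 + j28.68 Ω
Step 3 — Series combination: Z_total = R + L = 45.5 + j28.68 Ω = 53.79∠32.2° Ω.
Step 4 — Source phasor: V = 23.5∠45.7° V = 16.41 + j16.82 V.
Step 5 — Current: I = V / Z = 0.4249 + j0.1018 A = 0.4369∠13.5° A.
Step 6 — Complex power: S = V·I* = 8.686 + j5.475 VA.
Step 7 — Real power: P = Re(S) = 8.686 W.
Step 8 — Reactive power: Q = Im(S) = 5.475 VAR.
Step 9 — Apparent power: |S| = 10.27 VA.
Step 10 — Power factor: PF = P/|S| = 0.8459 (lagging).

(a) P = 8.686 W  (b) Q = 5.475 VAR  (c) S = 10.27 VA  (d) PF = 0.8459 (lagging)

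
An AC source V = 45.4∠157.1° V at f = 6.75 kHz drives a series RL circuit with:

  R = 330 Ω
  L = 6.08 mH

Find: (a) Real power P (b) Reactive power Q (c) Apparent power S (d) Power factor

Step 1 — Angular frequency: ω = 2π·f = 2π·6750 = 4.241e+04 rad/s.
Step 2 — Component impedances:
  R: Z = R = 330 Ω
  L: Z = jωL = j·4.241e+04·0.00608 = 0 + j257.9 Ω
Step 3 — Series combination: Z_total = R + L = 330 + j257.9 Ω = 418.8∠38.0° Ω.
Step 4 — Source phasor: V = 45.4∠157.1° V = -41.82 + j17.67 V.
Step 5 — Current: I = V / Z = -0.05271 + j0.09473 A = 0.1084∠119.1° A.
Step 6 — Complex power: S = V·I* = 3.878 + j3.03 VA.
Step 7 — Real power: P = Re(S) = 3.878 W.
Step 8 — Reactive power: Q = Im(S) = 3.03 VAR.
Step 9 — Apparent power: |S| = 4.922 VA.
Step 10 — Power factor: PF = P/|S| = 0.788 (lagging).

(a) P = 3.878 W  (b) Q = 3.03 VAR  (c) S = 4.922 VA  (d) PF = 0.788 (lagging)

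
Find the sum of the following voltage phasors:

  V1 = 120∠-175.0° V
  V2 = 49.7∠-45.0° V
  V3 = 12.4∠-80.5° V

Step 1 — Convert each phasor to rectangular form:
  V1 = 120·(cos(-175.0°) + j·sin(-175.0°)) = -119.5 - j10.46 V
  V2 = 49.7·(cos(-45.0°) + j·sin(-45.0°)) = 35.14 - j35.14 V
  V3 = 12.4·(cos(-80.5°) + j·sin(-80.5°)) = 2.047 - j12.23 V
Step 2 — Sum components: V_total = -82.35 - j57.83 V.
Step 3 — Convert to polar: |V_total| = 100.6 V, ∠V_total = -144.9°.

V_total = 100.6∠-144.9° V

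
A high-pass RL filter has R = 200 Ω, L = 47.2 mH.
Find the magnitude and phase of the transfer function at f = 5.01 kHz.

Step 1 — Angular frequency: ω = 2π·5010 = 3.148e+04 rad/s.
Step 2 — Transfer function: H(jω) = jωL/(R + jωL).
Step 3 — Numerator jωL = j·1486; denominator R + jωL = 200 + j1486.
Step 4 — H = 0.9822 + j0.1322.
Step 5 — Magnitude: |H| = 0.9911 (-0.1 dB); phase: φ = 7.7°.

|H| = 0.9911 (-0.1 dB), φ = 7.7°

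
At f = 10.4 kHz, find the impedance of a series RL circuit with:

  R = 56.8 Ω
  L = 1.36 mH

Step 1 — Angular frequency: ω = 2π·f = 2π·1.04e+04 = 6.535e+04 rad/s.
Step 2 — Component impedances:
  R: Z = R = 56.8 Ω
  L: Z = jωL = j·6.535e+04·0.00136 = 0 + j88.87 Ω
Step 3 — Series combination: Z_total = R + L = 56.8 + j88.87 Ω = 105.5∠57.4° Ω.

Z = 56.8 + j88.87 Ω = 105.5∠57.4° Ω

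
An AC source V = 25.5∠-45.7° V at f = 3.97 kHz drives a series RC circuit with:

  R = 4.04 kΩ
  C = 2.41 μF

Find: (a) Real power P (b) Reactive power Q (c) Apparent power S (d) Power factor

Step 1 — Angular frequency: ω = 2π·f = 2π·3970 = 2.494e+04 rad/s.
Step 2 — Component impedances:
  R: Z = R = 4040 Ω
  C: Z = 1/(jωC) = -j/(ω·C) = 0 - j16.63 Ω
Step 3 — Series combination: Z_total = R + C = 4040 - j16.63 Ω = 4040∠-0.2° Ω.
Step 4 — Source phasor: V = 25.5∠-45.7° V = 17.81 - j18.25 V.
Step 5 — Current: I = V / Z = 0.004427 - j0.004499 A = 0.006312∠-45.5° A.
Step 6 — Complex power: S = V·I* = 0.161 - j0.0006627 VA.
Step 7 — Real power: P = Re(S) = 0.161 W.
Step 8 — Reactive power: Q = Im(S) = -0.0006627 VAR.
Step 9 — Apparent power: |S| = 0.161 VA.
Step 10 — Power factor: PF = P/|S| = 1 (leading).

(a) P = 0.161 W  (b) Q = -0.0006627 VAR  (c) S = 0.161 VA  (d) PF = 1 (leading)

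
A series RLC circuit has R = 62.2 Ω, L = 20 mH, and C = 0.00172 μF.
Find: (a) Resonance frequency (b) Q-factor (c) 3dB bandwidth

Step 1 — Resonance condition Im(Z)=0 gives ω₀ = 1/√(LC).
Step 2 — ω₀ = 1/√(0.02·1.72e-09) = 1.705e+05 rad/s.
Step 3 — f₀ = ω₀/(2π) = 2.714e+04 Hz.
Step 4 — Series Q: Q = ω₀L/R = 1.705e+05·0.02/62.2 = 54.82.
Step 5 — 3dB bandwidth: Δω = ω₀/Q = 3110 rad/s; BW = Δω/(2π) = 495 Hz.

(a) f₀ = 2.714e+04 Hz  (b) Q = 54.82  (c) BW = 495 Hz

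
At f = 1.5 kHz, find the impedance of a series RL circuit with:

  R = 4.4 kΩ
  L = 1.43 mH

Step 1 — Angular frequency: ω = 2π·f = 2π·1500 = 9425 rad/s.
Step 2 — Component impedances:
  R: Z = R = 4400 Ω
  L: Z = jωL = j·9425·0.00143 = 0 + j13.48 Ω
Step 3 — Series combination: Z_total = R + L = 4400 + j13.48 Ω = 4400∠0.2° Ω.

Z = 4400 + j13.48 Ω = 4400∠0.2° Ω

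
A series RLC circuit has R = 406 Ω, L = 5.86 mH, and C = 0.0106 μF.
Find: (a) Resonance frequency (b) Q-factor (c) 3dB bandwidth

Step 1 — Resonance condition Im(Z)=0 gives ω₀ = 1/√(LC).
Step 2 — ω₀ = 1/√(0.00586·1.06e-08) = 1.269e+05 rad/s.
Step 3 — f₀ = ω₀/(2π) = 2.019e+04 Hz.
Step 4 — Series Q: Q = ω₀L/R = 1.269e+05·0.00586/406 = 1.831.
Step 5 — 3dB bandwidth: Δω = ω₀/Q = 6.928e+04 rad/s; BW = Δω/(2π) = 1.103e+04 Hz.

(a) f₀ = 2.019e+04 Hz  (b) Q = 1.831  (c) BW = 1.103e+04 Hz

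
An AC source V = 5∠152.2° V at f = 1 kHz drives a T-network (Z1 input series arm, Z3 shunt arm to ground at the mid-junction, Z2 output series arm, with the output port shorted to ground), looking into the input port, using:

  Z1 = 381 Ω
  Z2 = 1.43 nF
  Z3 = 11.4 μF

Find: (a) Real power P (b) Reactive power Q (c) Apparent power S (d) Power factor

Step 1 — Angular frequency: ω = 2π·f = 2π·1000 = 6283 rad/s.
Step 2 — Component impedances:
  Z1: Z = R = 381 Ω
  Z2: Z = 1/(jωC) = -j/(ω·C) = 0 - j1.113e+05 Ω
  Z3: Z = 1/(jωC) = -j/(ω·C) = 0 - j13.96 Ω
Step 3 — With the output port shorted to ground, the output series arm Z2 runs from the junction to ground; the shunt arm Z3 also runs from the junction to ground. They appear in parallel: Z3 || Z2 = 0 - j13.96 Ω.
Step 4 — Series with input arm Z1: Z_in = Z1 + (Z3 || Z2) = 381 - j13.96 Ω = 381.3∠-2.1° Ω.
Step 5 — Source phasor: V = 5∠152.2° V = -4.423 + j2.332 V.
Step 6 — Current: I = V / Z = -0.01182 + j0.005688 A = 0.01311∠154.3° A.
Step 7 — Complex power: S = V·I* = 0.06553 - j0.002401 VA.
Step 8 — Real power: P = Re(S) = 0.06553 W.
Step 9 — Reactive power: Q = Im(S) = -0.002401 VAR.
Step 10 — Apparent power: |S| = 0.06557 VA.
Step 11 — Power factor: PF = P/|S| = 0.9993 (leading).

(a) P = 0.06553 W  (b) Q = -0.002401 VAR  (c) S = 0.06557 VA  (d) PF = 0.9993 (leading)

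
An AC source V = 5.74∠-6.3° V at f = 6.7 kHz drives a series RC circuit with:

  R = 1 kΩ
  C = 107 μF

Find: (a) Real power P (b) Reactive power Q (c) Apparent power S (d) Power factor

Step 1 — Angular frequency: ω = 2π·f = 2π·6700 = 4.21e+04 rad/s.
Step 2 — Component impedances:
  R: Z = R = 1000 Ω
  C: Z = 1/(jωC) = -j/(ω·C) = 0 - j0.222 Ω
Step 3 — Series combination: Z_total = R + C = 1000 - j0.222 Ω = 1000∠-0.0° Ω.
Step 4 — Source phasor: V = 5.74∠-6.3° V = 5.705 - j0.6299 V.
Step 5 — Current: I = V / Z = 0.005705 - j0.0006286 A = 0.00574∠-6.3° A.
Step 6 — Complex power: S = V·I* = 0.03295 - j7.315e-06 VA.
Step 7 — Real power: P = Re(S) = 0.03295 W.
Step 8 — Reactive power: Q = Im(S) = -7.315e-06 VAR.
Step 9 — Apparent power: |S| = 0.03295 VA.
Step 10 — Power factor: PF = P/|S| = 1 (leading).

(a) P = 0.03295 W  (b) Q = -7.315e-06 VAR  (c) S = 0.03295 VA  (d) PF = 1 (leading)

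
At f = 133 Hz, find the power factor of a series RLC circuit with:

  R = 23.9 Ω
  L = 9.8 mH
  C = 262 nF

Step 1 — Angular frequency: ω = 2π·f = 2π·133 = 835.7 rad/s.
Step 2 — Component impedances:
  R: Z = R = 23.9 Ω
  L: Z = jωL = j·835.7·0.0098 = 0 + j8.19 Ω
  C: Z = 1/(jωC) = -j/(ω·C) = 0 - j4567 Ω
Step 3 — Series combination: Z_total = R + L + C = 23.9 - j4559 Ω = 4559∠-89.7° Ω.
Step 4 — Power factor: PF = cos(φ) = Re(Z)/|Z| = 23.9/4559 = 0.005242.
Step 5 — Type: Im(Z) = -4559 ⇒ leading (phase φ = -89.7°).

PF = 0.005242 (leading, φ = -89.7°)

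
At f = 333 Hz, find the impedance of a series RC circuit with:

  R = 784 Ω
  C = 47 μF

Step 1 — Angular frequency: ω = 2π·f = 2π·333 = 2092 rad/s.
Step 2 — Component impedances:
  R: Z = R = 784 Ω
  C: Z = 1/(jωC) = -j/(ω·C) = 0 - j10.17 Ω
Step 3 — Series combination: Z_total = R + C = 784 - j10.17 Ω = 784.1∠-0.7° Ω.

Z = 784 - j10.17 Ω = 784.1∠-0.7° Ω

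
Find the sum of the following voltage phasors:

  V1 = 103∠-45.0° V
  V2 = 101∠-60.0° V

Step 1 — Convert each phasor to rectangular form:
  V1 = 103·(cos(-45.0°) + j·sin(-45.0°)) = 72.83 - j72.83 V
  V2 = 101·(cos(-60.0°) + j·sin(-60.0°)) = 50.5 - j87.47 V
Step 2 — Sum components: V_total = 123.3 - j160.3 V.
Step 3 — Convert to polar: |V_total| = 202.3 V, ∠V_total = -52.4°.

V_total = 202.3∠-52.4° V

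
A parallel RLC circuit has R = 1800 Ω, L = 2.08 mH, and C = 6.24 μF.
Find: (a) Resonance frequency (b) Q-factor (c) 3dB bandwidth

Step 1 — Resonance: ω₀ = 1/√(LC) = 1/√(0.00208·6.24e-06) = 8778 rad/s.
Step 2 — f₀ = ω₀/(2π) = 1397 Hz.
Step 3 — Parallel Q: Q = R/(ω₀L) = 1800/(8778·0.00208) = 98.59.
Step 4 — Bandwidth: Δω = ω₀/Q = 89.03 rad/s; BW = Δω/(2π) = 14.17 Hz.

(a) f₀ = 1397 Hz  (b) Q = 98.59  (c) BW = 14.17 Hz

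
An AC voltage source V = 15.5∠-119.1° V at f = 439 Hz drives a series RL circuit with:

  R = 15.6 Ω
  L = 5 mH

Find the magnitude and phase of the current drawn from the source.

Step 1 — Angular frequency: ω = 2π·f = 2π·439 = 2758 rad/s.
Step 2 — Component impedances:
  R: Z = R = 15.6 Ω
  L: Z = jωL = j·2758·0.005 = 0 + j13.79 Ω
Step 3 — Series combination: Z_total = R + L = 15.6 + j13.79 Ω = 20.82∠41.5° Ω.
Step 4 — Source phasor: V = 15.5∠-119.1° V = -7.538 - j13.54 V.
Step 5 — Ohm's law: I = V / Z_total = (-7.538 - j13.54) / (15.6 + j13.79) = -0.702 - j0.2475 A.
Step 6 — Convert to polar: |I| = 0.7444 A, ∠I = -160.6°.

I = 0.7444∠-160.6° A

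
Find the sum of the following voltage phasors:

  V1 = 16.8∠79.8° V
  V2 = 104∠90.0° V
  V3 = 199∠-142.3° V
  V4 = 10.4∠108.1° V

Step 1 — Convert each phasor to rectangular form:
  V1 = 16.8·(cos(79.8°) + j·sin(79.8°)) = 2.975 + j16.53 V
  V2 = 104·(cos(90.0°) + j·sin(90.0°)) = 0 + j104 V
  V3 = 199·(cos(-142.3°) + j·sin(-142.3°)) = -157.5 - j121.7 V
  V4 = 10.4·(cos(108.1°) + j·sin(108.1°)) = -3.231 + j9.885 V
Step 2 — Sum components: V_total = -157.7 + j8.726 V.
Step 3 — Convert to polar: |V_total| = 158 V, ∠V_total = 176.8°.

V_total = 158∠176.8° V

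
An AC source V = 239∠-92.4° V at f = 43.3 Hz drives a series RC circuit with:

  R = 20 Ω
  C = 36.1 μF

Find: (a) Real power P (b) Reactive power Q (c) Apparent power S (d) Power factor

Step 1 — Angular frequency: ω = 2π·f = 2π·43.3 = 272.1 rad/s.
Step 2 — Component impedances:
  R: Z = R = 20 Ω
  C: Z = 1/(jωC) = -j/(ω·C) = 0 - j101.8 Ω
Step 3 — Series combination: Z_total = R + C = 20 - j101.8 Ω = 103.8∠-78.9° Ω.
Step 4 — Source phasor: V = 239∠-92.4° V = -10.01 - j238.8 V.
Step 5 — Current: I = V / Z = 2.24 - j0.5382 A = 2.303∠-13.5° A.
Step 6 — Complex power: S = V·I* = 106.1 - j540.2 VA.
Step 7 — Real power: P = Re(S) = 106.1 W.
Step 8 — Reactive power: Q = Im(S) = -540.2 VAR.
Step 9 — Apparent power: |S| = 550.5 VA.
Step 10 — Power factor: PF = P/|S| = 0.1927 (leading).

(a) P = 106.1 W  (b) Q = -540.2 VAR  (c) S = 550.5 VA  (d) PF = 0.1927 (leading)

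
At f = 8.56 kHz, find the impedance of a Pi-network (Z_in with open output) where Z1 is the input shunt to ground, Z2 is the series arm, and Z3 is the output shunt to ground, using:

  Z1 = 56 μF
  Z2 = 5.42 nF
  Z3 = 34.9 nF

Step 1 — Angular frequency: ω = 2π·f = 2π·8560 = 5.378e+04 rad/s.
Step 2 — Component impedances:
  Z1: Z = 1/(jωC) = -j/(ω·C) = 0 - j0.332 Ω
  Z2: Z = 1/(jωC) = -j/(ω·C) = 0 - j3430 Ω
  Z3: Z = 1/(jωC) = -j/(ω·C) = 0 - j532.7 Ω
Step 3 — With open output, the series arm Z2 and the output shunt Z3 appear in series to ground: Z2 + Z3 = 0 - j3963 Ω.
Step 4 — Parallel with input shunt Z1: Z_in = Z1 || (Z2 + Z3) = 0 - j0.332 Ω = 0.332∠-90.0° Ω.

Z = 0 - j0.332 Ω = 0.332∠-90.0° Ω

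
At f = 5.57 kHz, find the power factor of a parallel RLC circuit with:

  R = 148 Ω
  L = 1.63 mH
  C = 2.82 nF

Step 1 — Angular frequency: ω = 2π·f = 2π·5570 = 3.5e+04 rad/s.
Step 2 — Component impedances:
  R: Z = R = 148 Ω
  L: Z = jωL = j·3.5e+04·0.00163 = 0 + j57.05 Ω
  C: Z = 1/(jωC) = -j/(ω·C) = 0 - j1.013e+04 Ω
Step 3 — Parallel combination: 1/Z_total = 1/R + 1/L + 1/C; Z_total = 19.33 + j49.87 Ω = 53.49∠68.8° Ω.
Step 4 — Power factor: PF = cos(φ) = Re(Z)/|Z| = 19.33/53.49 = 0.3614.
Step 5 — Type: Im(Z) = 49.87 ⇒ lagging (phase φ = 68.8°).

PF = 0.3614 (lagging, φ = 68.8°)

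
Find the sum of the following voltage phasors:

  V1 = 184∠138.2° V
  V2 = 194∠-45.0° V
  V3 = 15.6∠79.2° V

Step 1 — Convert each phasor to rectangular form:
  V1 = 184·(cos(138.2°) + j·sin(138.2°)) = -137.2 + j122.6 V
  V2 = 194·(cos(-45.0°) + j·sin(-45.0°)) = 137.2 - j137.2 V
  V3 = 15.6·(cos(79.2°) + j·sin(79.2°)) = 2.923 + j15.32 V
Step 2 — Sum components: V_total = 2.934 + j0.7869 V.
Step 3 — Convert to polar: |V_total| = 3.038 V, ∠V_total = 15.0°.

V_total = 3.038∠15.0° V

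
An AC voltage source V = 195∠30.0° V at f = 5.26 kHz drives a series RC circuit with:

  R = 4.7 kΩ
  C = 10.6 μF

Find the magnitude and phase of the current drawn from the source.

Step 1 — Angular frequency: ω = 2π·f = 2π·5260 = 3.305e+04 rad/s.
Step 2 — Component impedances:
  R: Z = R = 4700 Ω
  C: Z = 1/(jωC) = -j/(ω·C) = 0 - j2.854 Ω
Step 3 — Series combination: Z_total = R + C = 4700 - j2.854 Ω = 4700∠-0.0° Ω.
Step 4 — Source phasor: V = 195∠30.0° V = 168.9 + j97.5 V.
Step 5 — Ohm's law: I = V / Z_total = (168.9 + j97.5) / (4700 - j2.854) = 0.03592 + j0.02077 A.
Step 6 — Convert to polar: |I| = 0.04149 A, ∠I = 30.0°.

I = 0.04149∠30.0° A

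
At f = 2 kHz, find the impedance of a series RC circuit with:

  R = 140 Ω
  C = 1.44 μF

Step 1 — Angular frequency: ω = 2π·f = 2π·2000 = 1.257e+04 rad/s.
Step 2 — Component impedances:
  R: Z = R = 140 Ω
  C: Z = 1/(jωC) = -j/(ω·C) = 0 - j55.26 Ω
Step 3 — Series combination: Z_total = R + C = 140 - j55.26 Ω = 150.5∠-21.5° Ω.

Z = 140 - j55.26 Ω = 150.5∠-21.5° Ω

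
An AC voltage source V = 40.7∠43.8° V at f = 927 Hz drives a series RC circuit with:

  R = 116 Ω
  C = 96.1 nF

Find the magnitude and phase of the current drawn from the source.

Step 1 — Angular frequency: ω = 2π·f = 2π·927 = 5825 rad/s.
Step 2 — Component impedances:
  R: Z = R = 116 Ω
  C: Z = 1/(jωC) = -j/(ω·C) = 0 - j1787 Ω
Step 3 — Series combination: Z_total = R + C = 116 - j1787 Ω = 1790∠-86.3° Ω.
Step 4 — Source phasor: V = 40.7∠43.8° V = 29.38 + j28.17 V.
Step 5 — Ohm's law: I = V / Z_total = (29.38 + j28.17) / (116 - j1787) = -0.01464 + j0.01739 A.
Step 6 — Convert to polar: |I| = 0.02273 A, ∠I = 130.1°.

I = 0.02273∠130.1° A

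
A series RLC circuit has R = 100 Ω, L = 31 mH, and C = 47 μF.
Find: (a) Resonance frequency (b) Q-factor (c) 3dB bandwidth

Step 1 — Resonance: ω₀ = 1/√(LC) = 1/√(0.031·4.7e-05) = 828.5 rad/s.
Step 2 — f₀ = ω₀/(2π) = 131.9 Hz.
Step 3 — Series Q: Q = ω₀L/R = 828.5·0.031/100 = 0.2568.
Step 4 — Bandwidth: Δω = ω₀/Q = 3226 rad/s; BW = Δω/(2π) = 513.4 Hz.

(a) f₀ = 131.9 Hz  (b) Q = 0.2568  (c) BW = 513.4 Hz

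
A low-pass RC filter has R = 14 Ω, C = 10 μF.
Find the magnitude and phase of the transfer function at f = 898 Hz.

Step 1 — Angular frequency: ω = 2π·898 = 5642 rad/s.
Step 2 — Transfer function: H(jω) = 1/(1 + jωRC).
Step 3 — Denominator: 1 + jωRC = 1 + j·5642·14·1e-05 = 1 + j0.7899.
Step 4 — H = 0.6158 - j0.4864.
Step 5 — Magnitude: |H| = 0.7847 (-2.1 dB); phase: φ = -38.3°.

|H| = 0.7847 (-2.1 dB), φ = -38.3°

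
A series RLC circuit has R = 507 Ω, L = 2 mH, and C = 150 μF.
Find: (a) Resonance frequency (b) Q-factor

Step 1 — Resonance condition Im(Z)=0 gives ω₀ = 1/√(LC).
Step 2 — ω₀ = 1/√(0.002·0.00015) = 1826 rad/s.
Step 3 — f₀ = ω₀/(2π) = 290.6 Hz.
Step 4 — Series Q: Q = ω₀L/R = 1826·0.002/507 = 0.007202.

(a) f₀ = 290.6 Hz  (b) Q = 0.007202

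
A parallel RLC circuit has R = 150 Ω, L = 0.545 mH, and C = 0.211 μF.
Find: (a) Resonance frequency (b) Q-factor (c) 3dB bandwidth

Step 1 — Resonance: ω₀ = 1/√(LC) = 1/√(0.000545·2.11e-07) = 9.325e+04 rad/s.
Step 2 — f₀ = ω₀/(2π) = 1.484e+04 Hz.
Step 3 — Parallel Q: Q = R/(ω₀L) = 150/(9.325e+04·0.000545) = 2.951.
Step 4 — Bandwidth: Δω = ω₀/Q = 3.16e+04 rad/s; BW = Δω/(2π) = 5029 Hz.

(a) f₀ = 1.484e+04 Hz  (b) Q = 2.951  (c) BW = 5029 Hz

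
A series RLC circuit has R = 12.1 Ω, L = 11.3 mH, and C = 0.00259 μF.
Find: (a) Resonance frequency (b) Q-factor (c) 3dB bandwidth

Step 1 — Resonance condition Im(Z)=0 gives ω₀ = 1/√(LC).
Step 2 — ω₀ = 1/√(0.0113·2.59e-09) = 1.848e+05 rad/s.
Step 3 — f₀ = ω₀/(2π) = 2.942e+04 Hz.
Step 4 — Series Q: Q = ω₀L/R = 1.848e+05·0.0113/12.1 = 172.6.
Step 5 — 3dB bandwidth: Δω = ω₀/Q = 1071 rad/s; BW = Δω/(2π) = 170.4 Hz.

(a) f₀ = 2.942e+04 Hz  (b) Q = 172.6  (c) BW = 170.4 Hz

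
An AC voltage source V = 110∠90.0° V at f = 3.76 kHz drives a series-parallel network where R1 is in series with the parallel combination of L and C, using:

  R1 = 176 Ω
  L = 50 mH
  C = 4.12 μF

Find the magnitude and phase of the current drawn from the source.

Step 1 — Angular frequency: ω = 2π·f = 2π·3760 = 2.362e+04 rad/s.
Step 2 — Component impedances:
  R1: Z = R = 176 Ω
  L: Z = jωL = j·2.362e+04·0.05 = 0 + j1181 Ω
  C: Z = 1/(jωC) = -j/(ω·C) = 0 - j10.27 Ω
Step 3 — Parallel branch: L || C = 1/(1/L + 1/C) = 0 - j10.36 Ω.
Step 4 — Series with R1: Z_total = R1 + (L || C) = 176 - j10.36 Ω = 176.3∠-3.4° Ω.
Step 5 — Source phasor: V = 110∠90.0° V = 0 + j110 V.
Step 6 — Ohm's law: I = V / Z_total = (0 + j110) / (176 - j10.36) = -0.03668 + j0.6228 A.
Step 7 — Convert to polar: |I| = 0.6239 A, ∠I = 93.4°.

I = 0.6239∠93.4° A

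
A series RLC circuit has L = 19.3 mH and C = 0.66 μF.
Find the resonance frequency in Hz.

Step 1 — Resonance condition Im(Z)=0 gives ω₀ = 1/√(LC).
Step 2 — ω₀ = 1/√(0.0193·6.6e-07) = 8860 rad/s.
Step 3 — f₀ = ω₀/(2π) = 1410 Hz.

f₀ = 1410 Hz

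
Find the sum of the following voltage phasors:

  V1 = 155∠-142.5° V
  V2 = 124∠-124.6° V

Step 1 — Convert each phasor to rectangular form:
  V1 = 155·(cos(-142.5°) + j·sin(-142.5°)) = -123 - j94.36 V
  V2 = 124·(cos(-124.6°) + j·sin(-124.6°)) = -70.41 - j102.1 V
Step 2 — Sum components: V_total = -193.4 - j196.4 V.
Step 3 — Convert to polar: |V_total| = 275.6 V, ∠V_total = -134.6°.

V_total = 275.6∠-134.6° V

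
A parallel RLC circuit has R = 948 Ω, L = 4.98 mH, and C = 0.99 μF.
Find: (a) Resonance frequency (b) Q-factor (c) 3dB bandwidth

Step 1 — Resonance: ω₀ = 1/√(LC) = 1/√(0.00498·9.9e-07) = 1.424e+04 rad/s.
Step 2 — f₀ = ω₀/(2π) = 2267 Hz.
Step 3 — Parallel Q: Q = R/(ω₀L) = 948/(1.424e+04·0.00498) = 13.37.
Step 4 — Bandwidth: Δω = ω₀/Q = 1066 rad/s; BW = Δω/(2π) = 169.6 Hz.

(a) f₀ = 2267 Hz  (b) Q = 13.37  (c) BW = 169.6 Hz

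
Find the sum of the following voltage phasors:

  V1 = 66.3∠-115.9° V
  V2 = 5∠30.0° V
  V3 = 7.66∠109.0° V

Step 1 — Convert each phasor to rectangular form:
  V1 = 66.3·(cos(-115.9°) + j·sin(-115.9°)) = -28.96 - j59.64 V
  V2 = 5·(cos(30.0°) + j·sin(30.0°)) = 4.33 + j2.5 V
  V3 = 7.66·(cos(109.0°) + j·sin(109.0°)) = -2.494 + j7.243 V
Step 2 — Sum components: V_total = -27.12 - j49.9 V.
Step 3 — Convert to polar: |V_total| = 56.79 V, ∠V_total = -118.5°.

V_total = 56.79∠-118.5° V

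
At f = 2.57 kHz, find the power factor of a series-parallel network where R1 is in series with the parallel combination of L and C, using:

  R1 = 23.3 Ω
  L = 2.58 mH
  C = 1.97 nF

Step 1 — Angular frequency: ω = 2π·f = 2π·2570 = 1.615e+04 rad/s.
Step 2 — Component impedances:
  R1: Z = R = 23.3 Ω
  L: Z = jωL = j·1.615e+04·0.00258 = 0 + j41.66 Ω
  C: Z = 1/(jωC) = -j/(ω·C) = 0 - j3.144e+04 Ω
Step 3 — Parallel branch: L || C = 1/(1/L + 1/C) = 0 + j41.72 Ω.
Step 4 — Series with R1: Z_total = R1 + (L || C) = 23.3 + j41.72 Ω = 47.78∠60.8° Ω.
Step 5 — Power factor: PF = cos(φ) = Re(Z)/|Z| = 23.3/47.782 = 0.4876.
Step 6 — Type: Im(Z) = 41.72 ⇒ lagging (phase φ = 60.8°).

PF = 0.4876 (lagging, φ = 60.8°)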